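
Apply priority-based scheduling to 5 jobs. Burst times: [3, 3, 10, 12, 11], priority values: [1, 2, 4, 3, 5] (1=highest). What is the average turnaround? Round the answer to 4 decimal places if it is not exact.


Sort by priority (ascending = highest first):
Order: [(1, 3), (2, 3), (3, 12), (4, 10), (5, 11)]
Completion times:
  Priority 1, burst=3, C=3
  Priority 2, burst=3, C=6
  Priority 3, burst=12, C=18
  Priority 4, burst=10, C=28
  Priority 5, burst=11, C=39
Average turnaround = 94/5 = 18.8

18.8


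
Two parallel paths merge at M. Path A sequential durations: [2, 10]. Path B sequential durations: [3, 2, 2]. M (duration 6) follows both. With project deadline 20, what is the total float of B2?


Forward pass: ES(B2) = sum of predecessors on chain B = 3
EF = ES + duration = 3 + 2 = 5
Backward pass: LF(M) = deadline = 20; LS(M) = 20 - 6 = 14
LF(B2) = LS(M) - sum(successors on chain B) = 14 - 2 = 12
LS = LF - duration = 12 - 2 = 10
Total float = LS - ES = 10 - 3 = 7

7


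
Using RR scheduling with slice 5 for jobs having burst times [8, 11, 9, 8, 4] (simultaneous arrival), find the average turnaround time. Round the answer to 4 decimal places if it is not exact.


Time quantum = 5
Execution trace:
  J1 runs 5 units, time = 5
  J2 runs 5 units, time = 10
  J3 runs 5 units, time = 15
  J4 runs 5 units, time = 20
  J5 runs 4 units, time = 24
  J1 runs 3 units, time = 27
  J2 runs 5 units, time = 32
  J3 runs 4 units, time = 36
  J4 runs 3 units, time = 39
  J2 runs 1 units, time = 40
Finish times: [27, 40, 36, 39, 24]
Average turnaround = 166/5 = 33.2

33.2


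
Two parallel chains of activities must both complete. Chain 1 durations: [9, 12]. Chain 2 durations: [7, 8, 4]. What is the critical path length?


Path A total = 9 + 12 = 21
Path B total = 7 + 8 + 4 = 19
Critical path = longest path = max(21, 19) = 21

21


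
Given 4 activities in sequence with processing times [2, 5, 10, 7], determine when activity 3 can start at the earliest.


Activity 3 starts after activities 1 through 2 complete.
Predecessor durations: [2, 5]
ES = 2 + 5 = 7

7


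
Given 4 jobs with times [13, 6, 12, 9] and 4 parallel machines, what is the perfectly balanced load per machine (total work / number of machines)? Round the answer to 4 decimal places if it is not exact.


Total processing time = 13 + 6 + 12 + 9 = 40
Number of machines = 4
Ideal balanced load = 40 / 4 = 10.0

10.0


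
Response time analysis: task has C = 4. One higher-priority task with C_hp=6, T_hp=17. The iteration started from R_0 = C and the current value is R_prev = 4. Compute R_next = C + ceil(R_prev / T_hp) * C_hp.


R_next = C + ceil(R_prev / T_hp) * C_hp
ceil(4 / 17) = ceil(0.2353) = 1
Interference = 1 * 6 = 6
R_next = 4 + 6 = 10

10


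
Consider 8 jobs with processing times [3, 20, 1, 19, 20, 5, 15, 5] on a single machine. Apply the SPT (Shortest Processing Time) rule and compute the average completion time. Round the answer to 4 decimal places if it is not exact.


Sort jobs by processing time (SPT order): [1, 3, 5, 5, 15, 19, 20, 20]
Compute completion times sequentially:
  Job 1: processing = 1, completes at 1
  Job 2: processing = 3, completes at 4
  Job 3: processing = 5, completes at 9
  Job 4: processing = 5, completes at 14
  Job 5: processing = 15, completes at 29
  Job 6: processing = 19, completes at 48
  Job 7: processing = 20, completes at 68
  Job 8: processing = 20, completes at 88
Sum of completion times = 261
Average completion time = 261/8 = 32.625

32.625


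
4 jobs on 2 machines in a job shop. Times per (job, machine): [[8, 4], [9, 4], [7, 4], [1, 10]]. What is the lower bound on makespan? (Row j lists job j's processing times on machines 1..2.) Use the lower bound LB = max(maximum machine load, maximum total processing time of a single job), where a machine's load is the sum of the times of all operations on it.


Machine loads:
  Machine 1: 8 + 9 + 7 + 1 = 25
  Machine 2: 4 + 4 + 4 + 10 = 22
Max machine load = 25
Job totals:
  Job 1: 12
  Job 2: 13
  Job 3: 11
  Job 4: 11
Max job total = 13
Lower bound = max(25, 13) = 25

25


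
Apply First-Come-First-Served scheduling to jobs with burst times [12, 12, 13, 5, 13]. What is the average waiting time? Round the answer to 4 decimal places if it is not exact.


FCFS order (as given): [12, 12, 13, 5, 13]
Waiting times:
  Job 1: wait = 0
  Job 2: wait = 12
  Job 3: wait = 24
  Job 4: wait = 37
  Job 5: wait = 42
Sum of waiting times = 115
Average waiting time = 115/5 = 23.0

23.0


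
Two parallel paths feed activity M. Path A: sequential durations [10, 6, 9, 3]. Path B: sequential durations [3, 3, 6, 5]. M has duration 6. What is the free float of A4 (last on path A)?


ES(A4) = sum of predecessors on chain A = 25
EF(A4) = ES + duration = 25 + 3 = 28
Successor of A4 is M. ES(M) = max(sum(A), sum(B)) = max(28, 17) = 28
Free float = ES(successor) - EF(current) = 28 - 28 = 0

0


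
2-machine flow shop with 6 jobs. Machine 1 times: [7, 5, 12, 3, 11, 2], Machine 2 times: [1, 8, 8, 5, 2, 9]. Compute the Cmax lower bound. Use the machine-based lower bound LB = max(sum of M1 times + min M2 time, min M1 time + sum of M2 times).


LB1 = sum(M1 times) + min(M2 times) = 40 + 1 = 41
LB2 = min(M1 times) + sum(M2 times) = 2 + 33 = 35
Lower bound = max(LB1, LB2) = max(41, 35) = 41

41


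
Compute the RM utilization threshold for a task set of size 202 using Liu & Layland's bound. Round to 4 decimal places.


Compute 2^(1/202) = 1.0034373158
Subtract 1: 1.0034373158 - 1 = 0.0034373158
Multiply by n: 202 * 0.0034373158 = 0.6943377916
Round to 4 dp: 0.6943

0.6943


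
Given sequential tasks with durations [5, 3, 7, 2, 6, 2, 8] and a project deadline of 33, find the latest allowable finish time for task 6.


LF(activity 6) = deadline - sum of successor durations
Successors: activities 7 through 7 with durations [8]
Sum of successor durations = 8
LF = 33 - 8 = 25

25


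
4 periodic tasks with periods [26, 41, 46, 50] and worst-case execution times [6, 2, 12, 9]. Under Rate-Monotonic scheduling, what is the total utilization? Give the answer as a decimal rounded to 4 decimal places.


Compute individual utilizations (exact fractions):
  Task 1: C/T = 6/26 = 3/13 (approx. 0.2308)
  Task 2: C/T = 2/41 (approx. 0.0488)
  Task 3: C/T = 12/46 = 6/23 (approx. 0.2609)
  Task 4: C/T = 9/50 (approx. 0.18)
Total utilization U = 3/13 + 2/41 + 6/23 + 9/50 = 441581/612950
Rounded to 4 decimal places: U = 0.7204
RM (Liu & Layland) bound for 4 tasks = 0.756828; compare with U = 441581/612950 (approx. 0.720419)
U <= bound, so schedulable by RM sufficient condition.

0.7204


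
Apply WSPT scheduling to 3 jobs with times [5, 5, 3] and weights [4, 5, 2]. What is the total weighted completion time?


Compute p/w ratios and sort ascending (WSPT): [(5, 5), (5, 4), (3, 2)]
Compute weighted completion times:
  Job (p=5,w=5): C=5, w*C=5*5=25
  Job (p=5,w=4): C=10, w*C=4*10=40
  Job (p=3,w=2): C=13, w*C=2*13=26
Total weighted completion time = 91

91


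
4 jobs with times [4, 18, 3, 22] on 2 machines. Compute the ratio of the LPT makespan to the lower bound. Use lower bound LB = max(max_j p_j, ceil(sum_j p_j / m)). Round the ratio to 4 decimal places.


LPT order: [22, 18, 4, 3]
Machine loads after assignment: [25, 22]
LPT makespan = 25
Lower bound = max(max_job, ceil(total/2)) = max(22, 24) = 24
Ratio = 25 / 24 = 1.0417

1.0417


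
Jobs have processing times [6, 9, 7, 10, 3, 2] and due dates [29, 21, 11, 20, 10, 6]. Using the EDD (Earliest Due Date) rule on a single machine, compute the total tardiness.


Sort by due date (EDD order): [(2, 6), (3, 10), (7, 11), (10, 20), (9, 21), (6, 29)]
Compute completion times and tardiness:
  Job 1: p=2, d=6, C=2, tardiness=max(0,2-6)=0
  Job 2: p=3, d=10, C=5, tardiness=max(0,5-10)=0
  Job 3: p=7, d=11, C=12, tardiness=max(0,12-11)=1
  Job 4: p=10, d=20, C=22, tardiness=max(0,22-20)=2
  Job 5: p=9, d=21, C=31, tardiness=max(0,31-21)=10
  Job 6: p=6, d=29, C=37, tardiness=max(0,37-29)=8
Total tardiness = 21

21


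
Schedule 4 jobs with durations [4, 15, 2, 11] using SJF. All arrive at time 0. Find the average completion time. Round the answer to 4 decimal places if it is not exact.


SJF order (ascending): [2, 4, 11, 15]
Completion times:
  Job 1: burst=2, C=2
  Job 2: burst=4, C=6
  Job 3: burst=11, C=17
  Job 4: burst=15, C=32
Average completion = 57/4 = 14.25

14.25


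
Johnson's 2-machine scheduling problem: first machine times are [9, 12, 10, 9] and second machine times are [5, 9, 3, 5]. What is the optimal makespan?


Apply Johnson's rule:
  Group 1 (a <= b): []
  Group 2 (a > b): [(2, 12, 9), (1, 9, 5), (4, 9, 5), (3, 10, 3)]
Optimal job order: [2, 1, 4, 3]
Schedule:
  Job 2: M1 done at 12, M2 done at 21
  Job 1: M1 done at 21, M2 done at 26
  Job 4: M1 done at 30, M2 done at 35
  Job 3: M1 done at 40, M2 done at 43
Makespan = 43

43


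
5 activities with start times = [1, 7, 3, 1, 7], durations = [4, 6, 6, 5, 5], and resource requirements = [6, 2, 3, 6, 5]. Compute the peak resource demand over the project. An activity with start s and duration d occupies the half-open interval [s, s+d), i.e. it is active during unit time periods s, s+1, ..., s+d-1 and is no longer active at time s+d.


Each activity i is active on [start_i, start_i + duration_i).
Compute total resource usage per time slot:
  t=0: active resources = [], total = 0
  t=1: active resources = [6, 6], total = 12
  t=2: active resources = [6, 6], total = 12
  t=3: active resources = [6, 3, 6], total = 15
  t=4: active resources = [6, 3, 6], total = 15
  t=5: active resources = [3, 6], total = 9
  t=6: active resources = [3], total = 3
  t=7: active resources = [2, 3, 5], total = 10
  t=8: active resources = [2, 3, 5], total = 10
  t=9: active resources = [2, 5], total = 7
  t=10: active resources = [2, 5], total = 7
  t=11: active resources = [2, 5], total = 7
  t=12: active resources = [2], total = 2
Peak resource demand = 15

15


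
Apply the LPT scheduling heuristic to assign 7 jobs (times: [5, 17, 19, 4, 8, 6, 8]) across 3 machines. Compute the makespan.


Sort jobs in decreasing order (LPT): [19, 17, 8, 8, 6, 5, 4]
Assign each job to the least loaded machine:
  Machine 1: jobs [19, 4], load = 23
  Machine 2: jobs [17, 5], load = 22
  Machine 3: jobs [8, 8, 6], load = 22
Makespan = max load = 23

23


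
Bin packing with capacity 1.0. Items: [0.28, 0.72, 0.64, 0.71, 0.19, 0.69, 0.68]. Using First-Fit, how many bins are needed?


Place items sequentially using First-Fit:
  Item 0.28 -> new Bin 1
  Item 0.72 -> Bin 1 (now 1.0)
  Item 0.64 -> new Bin 2
  Item 0.71 -> new Bin 3
  Item 0.19 -> Bin 2 (now 0.83)
  Item 0.69 -> new Bin 4
  Item 0.68 -> new Bin 5
Total bins used = 5

5


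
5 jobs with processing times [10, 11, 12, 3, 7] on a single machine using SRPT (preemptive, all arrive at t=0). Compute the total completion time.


Since all jobs arrive at t=0, SRPT equals SPT ordering.
SPT order: [3, 7, 10, 11, 12]
Completion times:
  Job 1: p=3, C=3
  Job 2: p=7, C=10
  Job 3: p=10, C=20
  Job 4: p=11, C=31
  Job 5: p=12, C=43
Total completion time = 3 + 10 + 20 + 31 + 43 = 107

107


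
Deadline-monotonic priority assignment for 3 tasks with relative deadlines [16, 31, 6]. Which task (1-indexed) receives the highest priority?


Sort tasks by relative deadline (ascending):
  Task 3: deadline = 6
  Task 1: deadline = 16
  Task 2: deadline = 31
Priority order (highest first): [3, 1, 2]
Highest priority task = 3

3


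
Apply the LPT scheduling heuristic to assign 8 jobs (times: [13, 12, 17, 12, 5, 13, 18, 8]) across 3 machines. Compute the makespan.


Sort jobs in decreasing order (LPT): [18, 17, 13, 13, 12, 12, 8, 5]
Assign each job to the least loaded machine:
  Machine 1: jobs [18, 12], load = 30
  Machine 2: jobs [17, 12, 5], load = 34
  Machine 3: jobs [13, 13, 8], load = 34
Makespan = max load = 34

34


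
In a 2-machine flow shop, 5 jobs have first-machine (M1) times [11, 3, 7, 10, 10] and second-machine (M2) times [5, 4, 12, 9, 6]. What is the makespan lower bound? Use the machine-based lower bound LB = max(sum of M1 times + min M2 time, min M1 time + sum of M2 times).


LB1 = sum(M1 times) + min(M2 times) = 41 + 4 = 45
LB2 = min(M1 times) + sum(M2 times) = 3 + 36 = 39
Lower bound = max(LB1, LB2) = max(45, 39) = 45

45


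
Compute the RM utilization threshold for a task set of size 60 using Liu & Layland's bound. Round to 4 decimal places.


Compute 2^(1/60) = 1.0116194403
Subtract 1: 1.0116194403 - 1 = 0.0116194403
Multiply by n: 60 * 0.0116194403 = 0.6971664180
Round to 4 dp: 0.6972

0.6972


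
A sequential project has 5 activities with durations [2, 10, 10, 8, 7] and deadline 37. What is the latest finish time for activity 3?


LF(activity 3) = deadline - sum of successor durations
Successors: activities 4 through 5 with durations [8, 7]
Sum of successor durations = 15
LF = 37 - 15 = 22

22


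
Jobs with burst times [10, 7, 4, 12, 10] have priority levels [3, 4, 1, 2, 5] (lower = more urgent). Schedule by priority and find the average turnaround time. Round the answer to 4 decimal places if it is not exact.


Sort by priority (ascending = highest first):
Order: [(1, 4), (2, 12), (3, 10), (4, 7), (5, 10)]
Completion times:
  Priority 1, burst=4, C=4
  Priority 2, burst=12, C=16
  Priority 3, burst=10, C=26
  Priority 4, burst=7, C=33
  Priority 5, burst=10, C=43
Average turnaround = 122/5 = 24.4

24.4


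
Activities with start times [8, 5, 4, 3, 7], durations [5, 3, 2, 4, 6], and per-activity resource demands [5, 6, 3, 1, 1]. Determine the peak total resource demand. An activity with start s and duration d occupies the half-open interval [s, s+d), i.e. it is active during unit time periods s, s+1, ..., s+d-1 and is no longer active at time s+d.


Each activity i is active on [start_i, start_i + duration_i).
Compute total resource usage per time slot:
  t=0: active resources = [], total = 0
  t=1: active resources = [], total = 0
  t=2: active resources = [], total = 0
  t=3: active resources = [1], total = 1
  t=4: active resources = [3, 1], total = 4
  t=5: active resources = [6, 3, 1], total = 10
  t=6: active resources = [6, 1], total = 7
  t=7: active resources = [6, 1], total = 7
  t=8: active resources = [5, 1], total = 6
  t=9: active resources = [5, 1], total = 6
  t=10: active resources = [5, 1], total = 6
  t=11: active resources = [5, 1], total = 6
  t=12: active resources = [5, 1], total = 6
Peak resource demand = 10

10


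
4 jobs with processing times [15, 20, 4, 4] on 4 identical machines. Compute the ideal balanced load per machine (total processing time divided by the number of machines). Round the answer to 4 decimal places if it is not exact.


Total processing time = 15 + 20 + 4 + 4 = 43
Number of machines = 4
Ideal balanced load = 43 / 4 = 10.75

10.75


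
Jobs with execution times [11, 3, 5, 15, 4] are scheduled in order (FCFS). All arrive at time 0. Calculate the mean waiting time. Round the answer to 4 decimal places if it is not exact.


FCFS order (as given): [11, 3, 5, 15, 4]
Waiting times:
  Job 1: wait = 0
  Job 2: wait = 11
  Job 3: wait = 14
  Job 4: wait = 19
  Job 5: wait = 34
Sum of waiting times = 78
Average waiting time = 78/5 = 15.6

15.6


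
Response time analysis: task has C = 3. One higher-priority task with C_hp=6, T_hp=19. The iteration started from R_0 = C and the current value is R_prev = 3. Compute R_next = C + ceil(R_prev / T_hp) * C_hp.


R_next = C + ceil(R_prev / T_hp) * C_hp
ceil(3 / 19) = ceil(0.1579) = 1
Interference = 1 * 6 = 6
R_next = 3 + 6 = 9

9


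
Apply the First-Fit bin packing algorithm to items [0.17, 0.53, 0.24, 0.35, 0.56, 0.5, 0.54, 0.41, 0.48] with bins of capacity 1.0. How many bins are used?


Place items sequentially using First-Fit:
  Item 0.17 -> new Bin 1
  Item 0.53 -> Bin 1 (now 0.7)
  Item 0.24 -> Bin 1 (now 0.94)
  Item 0.35 -> new Bin 2
  Item 0.56 -> Bin 2 (now 0.91)
  Item 0.5 -> new Bin 3
  Item 0.54 -> new Bin 4
  Item 0.41 -> Bin 3 (now 0.91)
  Item 0.48 -> new Bin 5
Total bins used = 5

5


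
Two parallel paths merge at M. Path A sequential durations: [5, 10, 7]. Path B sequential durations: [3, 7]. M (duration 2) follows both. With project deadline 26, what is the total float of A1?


Forward pass: ES(A1) = sum of predecessors on chain A = 0
EF = ES + duration = 0 + 5 = 5
Backward pass: LF(M) = deadline = 26; LS(M) = 26 - 2 = 24
LF(A1) = LS(M) - sum(successors on chain A) = 24 - 17 = 7
LS = LF - duration = 7 - 5 = 2
Total float = LS - ES = 2 - 0 = 2

2


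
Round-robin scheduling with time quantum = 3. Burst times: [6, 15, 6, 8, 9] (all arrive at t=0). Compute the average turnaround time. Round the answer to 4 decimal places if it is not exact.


Time quantum = 3
Execution trace:
  J1 runs 3 units, time = 3
  J2 runs 3 units, time = 6
  J3 runs 3 units, time = 9
  J4 runs 3 units, time = 12
  J5 runs 3 units, time = 15
  J1 runs 3 units, time = 18
  J2 runs 3 units, time = 21
  J3 runs 3 units, time = 24
  J4 runs 3 units, time = 27
  J5 runs 3 units, time = 30
  J2 runs 3 units, time = 33
  J4 runs 2 units, time = 35
  J5 runs 3 units, time = 38
  J2 runs 3 units, time = 41
  J2 runs 3 units, time = 44
Finish times: [18, 44, 24, 35, 38]
Average turnaround = 159/5 = 31.8

31.8


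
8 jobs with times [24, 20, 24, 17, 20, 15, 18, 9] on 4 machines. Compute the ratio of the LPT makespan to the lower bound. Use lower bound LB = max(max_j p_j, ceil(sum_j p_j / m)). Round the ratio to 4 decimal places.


LPT order: [24, 24, 20, 20, 18, 17, 15, 9]
Machine loads after assignment: [39, 33, 38, 37]
LPT makespan = 39
Lower bound = max(max_job, ceil(total/4)) = max(24, 37) = 37
Ratio = 39 / 37 = 1.0541

1.0541


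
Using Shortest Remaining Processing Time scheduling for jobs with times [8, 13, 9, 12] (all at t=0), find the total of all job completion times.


Since all jobs arrive at t=0, SRPT equals SPT ordering.
SPT order: [8, 9, 12, 13]
Completion times:
  Job 1: p=8, C=8
  Job 2: p=9, C=17
  Job 3: p=12, C=29
  Job 4: p=13, C=42
Total completion time = 8 + 17 + 29 + 42 = 96

96


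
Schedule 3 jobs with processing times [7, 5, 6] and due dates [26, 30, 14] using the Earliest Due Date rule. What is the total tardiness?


Sort by due date (EDD order): [(6, 14), (7, 26), (5, 30)]
Compute completion times and tardiness:
  Job 1: p=6, d=14, C=6, tardiness=max(0,6-14)=0
  Job 2: p=7, d=26, C=13, tardiness=max(0,13-26)=0
  Job 3: p=5, d=30, C=18, tardiness=max(0,18-30)=0
Total tardiness = 0

0


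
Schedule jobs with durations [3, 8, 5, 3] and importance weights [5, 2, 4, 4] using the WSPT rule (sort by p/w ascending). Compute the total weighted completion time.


Compute p/w ratios and sort ascending (WSPT): [(3, 5), (3, 4), (5, 4), (8, 2)]
Compute weighted completion times:
  Job (p=3,w=5): C=3, w*C=5*3=15
  Job (p=3,w=4): C=6, w*C=4*6=24
  Job (p=5,w=4): C=11, w*C=4*11=44
  Job (p=8,w=2): C=19, w*C=2*19=38
Total weighted completion time = 121

121


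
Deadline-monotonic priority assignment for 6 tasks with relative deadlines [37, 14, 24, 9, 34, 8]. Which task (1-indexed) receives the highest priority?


Sort tasks by relative deadline (ascending):
  Task 6: deadline = 8
  Task 4: deadline = 9
  Task 2: deadline = 14
  Task 3: deadline = 24
  Task 5: deadline = 34
  Task 1: deadline = 37
Priority order (highest first): [6, 4, 2, 3, 5, 1]
Highest priority task = 6

6


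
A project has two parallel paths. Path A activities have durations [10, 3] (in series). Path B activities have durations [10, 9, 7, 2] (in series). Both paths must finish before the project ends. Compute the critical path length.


Path A total = 10 + 3 = 13
Path B total = 10 + 9 + 7 + 2 = 28
Critical path = longest path = max(13, 28) = 28

28


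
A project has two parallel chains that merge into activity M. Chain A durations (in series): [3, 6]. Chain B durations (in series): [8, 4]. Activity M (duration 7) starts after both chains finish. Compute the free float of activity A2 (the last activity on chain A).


ES(A2) = sum of predecessors on chain A = 3
EF(A2) = ES + duration = 3 + 6 = 9
Successor of A2 is M. ES(M) = max(sum(A), sum(B)) = max(9, 12) = 12
Free float = ES(successor) - EF(current) = 12 - 9 = 3

3


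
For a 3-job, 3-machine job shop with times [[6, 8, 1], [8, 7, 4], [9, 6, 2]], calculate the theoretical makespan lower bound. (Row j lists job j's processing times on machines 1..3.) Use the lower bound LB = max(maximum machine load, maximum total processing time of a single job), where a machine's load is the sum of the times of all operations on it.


Machine loads:
  Machine 1: 6 + 8 + 9 = 23
  Machine 2: 8 + 7 + 6 = 21
  Machine 3: 1 + 4 + 2 = 7
Max machine load = 23
Job totals:
  Job 1: 15
  Job 2: 19
  Job 3: 17
Max job total = 19
Lower bound = max(23, 19) = 23

23


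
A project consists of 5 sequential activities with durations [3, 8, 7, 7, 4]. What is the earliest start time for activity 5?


Activity 5 starts after activities 1 through 4 complete.
Predecessor durations: [3, 8, 7, 7]
ES = 3 + 8 + 7 + 7 = 25

25


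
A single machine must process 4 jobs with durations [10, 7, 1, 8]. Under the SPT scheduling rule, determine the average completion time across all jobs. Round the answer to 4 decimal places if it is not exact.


Sort jobs by processing time (SPT order): [1, 7, 8, 10]
Compute completion times sequentially:
  Job 1: processing = 1, completes at 1
  Job 2: processing = 7, completes at 8
  Job 3: processing = 8, completes at 16
  Job 4: processing = 10, completes at 26
Sum of completion times = 51
Average completion time = 51/4 = 12.75

12.75


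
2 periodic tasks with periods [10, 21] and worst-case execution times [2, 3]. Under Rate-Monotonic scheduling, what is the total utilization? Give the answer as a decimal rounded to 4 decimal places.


Compute individual utilizations (exact fractions):
  Task 1: C/T = 2/10 = 1/5 (approx. 0.2)
  Task 2: C/T = 3/21 = 1/7 (approx. 0.1429)
Total utilization U = 1/5 + 1/7 = 12/35
Rounded to 4 decimal places: U = 0.3429
RM (Liu & Layland) bound for 2 tasks = 0.828427; compare with U = 12/35 (approx. 0.342857)
U <= bound, so schedulable by RM sufficient condition.

0.3429


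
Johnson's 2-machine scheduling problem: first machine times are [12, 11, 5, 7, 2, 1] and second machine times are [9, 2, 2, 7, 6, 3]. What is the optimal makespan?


Apply Johnson's rule:
  Group 1 (a <= b): [(6, 1, 3), (5, 2, 6), (4, 7, 7)]
  Group 2 (a > b): [(1, 12, 9), (2, 11, 2), (3, 5, 2)]
Optimal job order: [6, 5, 4, 1, 2, 3]
Schedule:
  Job 6: M1 done at 1, M2 done at 4
  Job 5: M1 done at 3, M2 done at 10
  Job 4: M1 done at 10, M2 done at 17
  Job 1: M1 done at 22, M2 done at 31
  Job 2: M1 done at 33, M2 done at 35
  Job 3: M1 done at 38, M2 done at 40
Makespan = 40

40


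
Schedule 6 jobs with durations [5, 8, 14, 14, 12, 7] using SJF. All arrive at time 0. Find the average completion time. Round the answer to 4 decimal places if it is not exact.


SJF order (ascending): [5, 7, 8, 12, 14, 14]
Completion times:
  Job 1: burst=5, C=5
  Job 2: burst=7, C=12
  Job 3: burst=8, C=20
  Job 4: burst=12, C=32
  Job 5: burst=14, C=46
  Job 6: burst=14, C=60
Average completion = 175/6 = 29.1667

29.1667


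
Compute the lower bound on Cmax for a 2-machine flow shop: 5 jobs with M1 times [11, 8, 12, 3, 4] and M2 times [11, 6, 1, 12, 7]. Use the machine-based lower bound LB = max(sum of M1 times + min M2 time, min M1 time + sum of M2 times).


LB1 = sum(M1 times) + min(M2 times) = 38 + 1 = 39
LB2 = min(M1 times) + sum(M2 times) = 3 + 37 = 40
Lower bound = max(LB1, LB2) = max(39, 40) = 40

40


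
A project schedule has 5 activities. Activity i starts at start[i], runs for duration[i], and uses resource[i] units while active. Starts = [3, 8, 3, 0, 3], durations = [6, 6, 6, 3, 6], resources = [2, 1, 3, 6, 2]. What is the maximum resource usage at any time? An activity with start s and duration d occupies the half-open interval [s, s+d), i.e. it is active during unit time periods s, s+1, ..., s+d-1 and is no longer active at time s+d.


Each activity i is active on [start_i, start_i + duration_i).
Compute total resource usage per time slot:
  t=0: active resources = [6], total = 6
  t=1: active resources = [6], total = 6
  t=2: active resources = [6], total = 6
  t=3: active resources = [2, 3, 2], total = 7
  t=4: active resources = [2, 3, 2], total = 7
  t=5: active resources = [2, 3, 2], total = 7
  t=6: active resources = [2, 3, 2], total = 7
  t=7: active resources = [2, 3, 2], total = 7
  t=8: active resources = [2, 1, 3, 2], total = 8
  t=9: active resources = [1], total = 1
  t=10: active resources = [1], total = 1
  t=11: active resources = [1], total = 1
  t=12: active resources = [1], total = 1
  t=13: active resources = [1], total = 1
Peak resource demand = 8

8


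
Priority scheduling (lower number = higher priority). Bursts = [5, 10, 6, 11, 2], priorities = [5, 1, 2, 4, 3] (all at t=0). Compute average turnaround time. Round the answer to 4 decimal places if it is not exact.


Sort by priority (ascending = highest first):
Order: [(1, 10), (2, 6), (3, 2), (4, 11), (5, 5)]
Completion times:
  Priority 1, burst=10, C=10
  Priority 2, burst=6, C=16
  Priority 3, burst=2, C=18
  Priority 4, burst=11, C=29
  Priority 5, burst=5, C=34
Average turnaround = 107/5 = 21.4

21.4


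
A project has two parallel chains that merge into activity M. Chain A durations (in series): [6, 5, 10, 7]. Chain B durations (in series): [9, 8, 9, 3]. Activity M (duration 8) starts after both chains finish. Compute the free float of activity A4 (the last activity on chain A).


ES(A4) = sum of predecessors on chain A = 21
EF(A4) = ES + duration = 21 + 7 = 28
Successor of A4 is M. ES(M) = max(sum(A), sum(B)) = max(28, 29) = 29
Free float = ES(successor) - EF(current) = 29 - 28 = 1

1


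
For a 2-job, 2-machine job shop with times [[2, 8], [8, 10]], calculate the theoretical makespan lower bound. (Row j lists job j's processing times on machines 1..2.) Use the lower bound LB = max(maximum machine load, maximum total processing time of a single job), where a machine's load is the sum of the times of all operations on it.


Machine loads:
  Machine 1: 2 + 8 = 10
  Machine 2: 8 + 10 = 18
Max machine load = 18
Job totals:
  Job 1: 10
  Job 2: 18
Max job total = 18
Lower bound = max(18, 18) = 18

18


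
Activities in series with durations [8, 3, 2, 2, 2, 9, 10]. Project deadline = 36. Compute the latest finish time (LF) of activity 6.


LF(activity 6) = deadline - sum of successor durations
Successors: activities 7 through 7 with durations [10]
Sum of successor durations = 10
LF = 36 - 10 = 26

26


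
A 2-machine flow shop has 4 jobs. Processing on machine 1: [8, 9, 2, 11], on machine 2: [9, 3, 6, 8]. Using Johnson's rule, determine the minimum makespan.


Apply Johnson's rule:
  Group 1 (a <= b): [(3, 2, 6), (1, 8, 9)]
  Group 2 (a > b): [(4, 11, 8), (2, 9, 3)]
Optimal job order: [3, 1, 4, 2]
Schedule:
  Job 3: M1 done at 2, M2 done at 8
  Job 1: M1 done at 10, M2 done at 19
  Job 4: M1 done at 21, M2 done at 29
  Job 2: M1 done at 30, M2 done at 33
Makespan = 33

33


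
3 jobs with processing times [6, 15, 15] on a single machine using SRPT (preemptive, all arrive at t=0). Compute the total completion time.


Since all jobs arrive at t=0, SRPT equals SPT ordering.
SPT order: [6, 15, 15]
Completion times:
  Job 1: p=6, C=6
  Job 2: p=15, C=21
  Job 3: p=15, C=36
Total completion time = 6 + 21 + 36 = 63

63


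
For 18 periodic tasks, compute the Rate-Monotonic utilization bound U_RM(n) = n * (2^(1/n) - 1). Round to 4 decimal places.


Compute 2^(1/18) = 1.0392592260
Subtract 1: 1.0392592260 - 1 = 0.0392592260
Multiply by n: 18 * 0.0392592260 = 0.7066660680
Round to 4 dp: 0.7067

0.7067


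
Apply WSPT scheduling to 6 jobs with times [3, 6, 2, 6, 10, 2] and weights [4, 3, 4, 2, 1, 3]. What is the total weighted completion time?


Compute p/w ratios and sort ascending (WSPT): [(2, 4), (2, 3), (3, 4), (6, 3), (6, 2), (10, 1)]
Compute weighted completion times:
  Job (p=2,w=4): C=2, w*C=4*2=8
  Job (p=2,w=3): C=4, w*C=3*4=12
  Job (p=3,w=4): C=7, w*C=4*7=28
  Job (p=6,w=3): C=13, w*C=3*13=39
  Job (p=6,w=2): C=19, w*C=2*19=38
  Job (p=10,w=1): C=29, w*C=1*29=29
Total weighted completion time = 154

154


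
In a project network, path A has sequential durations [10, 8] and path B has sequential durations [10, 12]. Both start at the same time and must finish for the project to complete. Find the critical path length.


Path A total = 10 + 8 = 18
Path B total = 10 + 12 = 22
Critical path = longest path = max(18, 22) = 22

22


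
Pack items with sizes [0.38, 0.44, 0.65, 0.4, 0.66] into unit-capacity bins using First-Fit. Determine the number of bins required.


Place items sequentially using First-Fit:
  Item 0.38 -> new Bin 1
  Item 0.44 -> Bin 1 (now 0.82)
  Item 0.65 -> new Bin 2
  Item 0.4 -> new Bin 3
  Item 0.66 -> new Bin 4
Total bins used = 4

4


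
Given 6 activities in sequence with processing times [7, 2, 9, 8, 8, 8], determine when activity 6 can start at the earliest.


Activity 6 starts after activities 1 through 5 complete.
Predecessor durations: [7, 2, 9, 8, 8]
ES = 7 + 2 + 9 + 8 + 8 = 34

34


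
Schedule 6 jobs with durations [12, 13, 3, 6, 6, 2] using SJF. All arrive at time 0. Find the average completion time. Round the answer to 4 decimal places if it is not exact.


SJF order (ascending): [2, 3, 6, 6, 12, 13]
Completion times:
  Job 1: burst=2, C=2
  Job 2: burst=3, C=5
  Job 3: burst=6, C=11
  Job 4: burst=6, C=17
  Job 5: burst=12, C=29
  Job 6: burst=13, C=42
Average completion = 106/6 = 17.6667

17.6667


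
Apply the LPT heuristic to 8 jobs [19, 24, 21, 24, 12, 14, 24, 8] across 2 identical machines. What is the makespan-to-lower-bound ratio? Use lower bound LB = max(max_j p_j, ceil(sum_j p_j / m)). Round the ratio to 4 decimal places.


LPT order: [24, 24, 24, 21, 19, 14, 12, 8]
Machine loads after assignment: [74, 72]
LPT makespan = 74
Lower bound = max(max_job, ceil(total/2)) = max(24, 73) = 73
Ratio = 74 / 73 = 1.0137

1.0137


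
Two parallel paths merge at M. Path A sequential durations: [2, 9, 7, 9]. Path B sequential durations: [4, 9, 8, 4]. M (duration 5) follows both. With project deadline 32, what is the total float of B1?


Forward pass: ES(B1) = sum of predecessors on chain B = 0
EF = ES + duration = 0 + 4 = 4
Backward pass: LF(M) = deadline = 32; LS(M) = 32 - 5 = 27
LF(B1) = LS(M) - sum(successors on chain B) = 27 - 21 = 6
LS = LF - duration = 6 - 4 = 2
Total float = LS - ES = 2 - 0 = 2

2


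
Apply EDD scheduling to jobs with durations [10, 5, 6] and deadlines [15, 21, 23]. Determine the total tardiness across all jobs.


Sort by due date (EDD order): [(10, 15), (5, 21), (6, 23)]
Compute completion times and tardiness:
  Job 1: p=10, d=15, C=10, tardiness=max(0,10-15)=0
  Job 2: p=5, d=21, C=15, tardiness=max(0,15-21)=0
  Job 3: p=6, d=23, C=21, tardiness=max(0,21-23)=0
Total tardiness = 0

0


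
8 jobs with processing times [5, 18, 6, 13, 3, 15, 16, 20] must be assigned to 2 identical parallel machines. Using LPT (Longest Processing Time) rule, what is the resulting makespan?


Sort jobs in decreasing order (LPT): [20, 18, 16, 15, 13, 6, 5, 3]
Assign each job to the least loaded machine:
  Machine 1: jobs [20, 15, 6, 5, 3], load = 49
  Machine 2: jobs [18, 16, 13], load = 47
Makespan = max load = 49

49


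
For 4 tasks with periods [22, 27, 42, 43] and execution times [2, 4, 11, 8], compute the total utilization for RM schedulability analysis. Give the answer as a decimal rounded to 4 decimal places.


Compute individual utilizations (exact fractions):
  Task 1: C/T = 2/22 = 1/11 (approx. 0.0909)
  Task 2: C/T = 4/27 (approx. 0.1481)
  Task 3: C/T = 11/42 (approx. 0.2619)
  Task 4: C/T = 8/43 (approx. 0.186)
Total utilization U = 1/11 + 4/27 + 11/42 + 8/43 = 122833/178794
Rounded to 4 decimal places: U = 0.6870
RM (Liu & Layland) bound for 4 tasks = 0.756828; compare with U = 122833/178794 (approx. 0.687009)
U <= bound, so schedulable by RM sufficient condition.

0.6870


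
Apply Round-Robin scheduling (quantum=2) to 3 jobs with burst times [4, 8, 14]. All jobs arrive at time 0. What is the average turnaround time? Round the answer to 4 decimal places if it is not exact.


Time quantum = 2
Execution trace:
  J1 runs 2 units, time = 2
  J2 runs 2 units, time = 4
  J3 runs 2 units, time = 6
  J1 runs 2 units, time = 8
  J2 runs 2 units, time = 10
  J3 runs 2 units, time = 12
  J2 runs 2 units, time = 14
  J3 runs 2 units, time = 16
  J2 runs 2 units, time = 18
  J3 runs 2 units, time = 20
  J3 runs 2 units, time = 22
  J3 runs 2 units, time = 24
  J3 runs 2 units, time = 26
Finish times: [8, 18, 26]
Average turnaround = 52/3 = 17.3333

17.3333


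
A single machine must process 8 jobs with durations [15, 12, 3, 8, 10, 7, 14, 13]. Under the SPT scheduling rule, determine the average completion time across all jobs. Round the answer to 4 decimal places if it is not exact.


Sort jobs by processing time (SPT order): [3, 7, 8, 10, 12, 13, 14, 15]
Compute completion times sequentially:
  Job 1: processing = 3, completes at 3
  Job 2: processing = 7, completes at 10
  Job 3: processing = 8, completes at 18
  Job 4: processing = 10, completes at 28
  Job 5: processing = 12, completes at 40
  Job 6: processing = 13, completes at 53
  Job 7: processing = 14, completes at 67
  Job 8: processing = 15, completes at 82
Sum of completion times = 301
Average completion time = 301/8 = 37.625

37.625


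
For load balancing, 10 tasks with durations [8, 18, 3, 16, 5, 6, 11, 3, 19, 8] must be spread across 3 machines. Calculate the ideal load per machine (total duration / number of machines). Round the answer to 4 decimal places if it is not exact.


Total processing time = 8 + 18 + 3 + 16 + 5 + 6 + 11 + 3 + 19 + 8 = 97
Number of machines = 3
Ideal balanced load = 97 / 3 = 32.3333

32.3333


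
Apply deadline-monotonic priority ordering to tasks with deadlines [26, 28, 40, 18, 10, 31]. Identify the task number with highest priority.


Sort tasks by relative deadline (ascending):
  Task 5: deadline = 10
  Task 4: deadline = 18
  Task 1: deadline = 26
  Task 2: deadline = 28
  Task 6: deadline = 31
  Task 3: deadline = 40
Priority order (highest first): [5, 4, 1, 2, 6, 3]
Highest priority task = 5

5


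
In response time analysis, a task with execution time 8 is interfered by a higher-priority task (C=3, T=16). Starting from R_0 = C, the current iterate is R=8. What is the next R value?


R_next = C + ceil(R_prev / T_hp) * C_hp
ceil(8 / 16) = ceil(0.5) = 1
Interference = 1 * 3 = 3
R_next = 8 + 3 = 11

11


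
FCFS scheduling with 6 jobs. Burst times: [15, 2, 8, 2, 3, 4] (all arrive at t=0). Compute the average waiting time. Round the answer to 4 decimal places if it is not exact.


FCFS order (as given): [15, 2, 8, 2, 3, 4]
Waiting times:
  Job 1: wait = 0
  Job 2: wait = 15
  Job 3: wait = 17
  Job 4: wait = 25
  Job 5: wait = 27
  Job 6: wait = 30
Sum of waiting times = 114
Average waiting time = 114/6 = 19.0

19.0


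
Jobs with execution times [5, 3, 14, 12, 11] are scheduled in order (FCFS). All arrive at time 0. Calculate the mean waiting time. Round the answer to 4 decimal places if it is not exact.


FCFS order (as given): [5, 3, 14, 12, 11]
Waiting times:
  Job 1: wait = 0
  Job 2: wait = 5
  Job 3: wait = 8
  Job 4: wait = 22
  Job 5: wait = 34
Sum of waiting times = 69
Average waiting time = 69/5 = 13.8

13.8


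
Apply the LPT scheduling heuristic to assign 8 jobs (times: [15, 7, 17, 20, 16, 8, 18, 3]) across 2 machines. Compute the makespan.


Sort jobs in decreasing order (LPT): [20, 18, 17, 16, 15, 8, 7, 3]
Assign each job to the least loaded machine:
  Machine 1: jobs [20, 16, 8, 7], load = 51
  Machine 2: jobs [18, 17, 15, 3], load = 53
Makespan = max load = 53

53


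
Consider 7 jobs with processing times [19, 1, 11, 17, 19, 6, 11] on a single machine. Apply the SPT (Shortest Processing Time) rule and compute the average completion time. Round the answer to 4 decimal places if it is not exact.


Sort jobs by processing time (SPT order): [1, 6, 11, 11, 17, 19, 19]
Compute completion times sequentially:
  Job 1: processing = 1, completes at 1
  Job 2: processing = 6, completes at 7
  Job 3: processing = 11, completes at 18
  Job 4: processing = 11, completes at 29
  Job 5: processing = 17, completes at 46
  Job 6: processing = 19, completes at 65
  Job 7: processing = 19, completes at 84
Sum of completion times = 250
Average completion time = 250/7 = 35.7143

35.7143


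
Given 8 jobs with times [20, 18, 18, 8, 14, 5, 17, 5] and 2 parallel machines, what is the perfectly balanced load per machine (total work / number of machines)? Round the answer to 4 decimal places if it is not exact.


Total processing time = 20 + 18 + 18 + 8 + 14 + 5 + 17 + 5 = 105
Number of machines = 2
Ideal balanced load = 105 / 2 = 52.5

52.5


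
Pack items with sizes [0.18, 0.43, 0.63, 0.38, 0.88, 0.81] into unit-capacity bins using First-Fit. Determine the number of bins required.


Place items sequentially using First-Fit:
  Item 0.18 -> new Bin 1
  Item 0.43 -> Bin 1 (now 0.61)
  Item 0.63 -> new Bin 2
  Item 0.38 -> Bin 1 (now 0.99)
  Item 0.88 -> new Bin 3
  Item 0.81 -> new Bin 4
Total bins used = 4

4


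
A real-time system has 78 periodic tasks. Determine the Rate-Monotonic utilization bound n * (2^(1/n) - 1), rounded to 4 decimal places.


Compute 2^(1/78) = 1.0089261045
Subtract 1: 1.0089261045 - 1 = 0.0089261045
Multiply by n: 78 * 0.0089261045 = 0.6962361510
Round to 4 dp: 0.6962

0.6962


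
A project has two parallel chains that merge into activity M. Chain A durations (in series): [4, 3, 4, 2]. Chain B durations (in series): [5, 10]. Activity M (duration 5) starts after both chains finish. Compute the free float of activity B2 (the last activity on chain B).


ES(B2) = sum of predecessors on chain B = 5
EF(B2) = ES + duration = 5 + 10 = 15
Successor of B2 is M. ES(M) = max(sum(A), sum(B)) = max(13, 15) = 15
Free float = ES(successor) - EF(current) = 15 - 15 = 0

0


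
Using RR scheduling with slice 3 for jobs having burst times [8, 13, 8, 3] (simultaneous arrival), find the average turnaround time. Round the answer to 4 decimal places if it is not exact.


Time quantum = 3
Execution trace:
  J1 runs 3 units, time = 3
  J2 runs 3 units, time = 6
  J3 runs 3 units, time = 9
  J4 runs 3 units, time = 12
  J1 runs 3 units, time = 15
  J2 runs 3 units, time = 18
  J3 runs 3 units, time = 21
  J1 runs 2 units, time = 23
  J2 runs 3 units, time = 26
  J3 runs 2 units, time = 28
  J2 runs 3 units, time = 31
  J2 runs 1 units, time = 32
Finish times: [23, 32, 28, 12]
Average turnaround = 95/4 = 23.75

23.75


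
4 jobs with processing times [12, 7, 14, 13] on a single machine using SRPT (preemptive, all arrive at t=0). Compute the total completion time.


Since all jobs arrive at t=0, SRPT equals SPT ordering.
SPT order: [7, 12, 13, 14]
Completion times:
  Job 1: p=7, C=7
  Job 2: p=12, C=19
  Job 3: p=13, C=32
  Job 4: p=14, C=46
Total completion time = 7 + 19 + 32 + 46 = 104

104


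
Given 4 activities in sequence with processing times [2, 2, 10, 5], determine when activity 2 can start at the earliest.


Activity 2 starts after activities 1 through 1 complete.
Predecessor durations: [2]
ES = 2 = 2

2


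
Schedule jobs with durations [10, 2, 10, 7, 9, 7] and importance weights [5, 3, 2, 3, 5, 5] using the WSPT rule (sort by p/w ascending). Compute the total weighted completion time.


Compute p/w ratios and sort ascending (WSPT): [(2, 3), (7, 5), (9, 5), (10, 5), (7, 3), (10, 2)]
Compute weighted completion times:
  Job (p=2,w=3): C=2, w*C=3*2=6
  Job (p=7,w=5): C=9, w*C=5*9=45
  Job (p=9,w=5): C=18, w*C=5*18=90
  Job (p=10,w=5): C=28, w*C=5*28=140
  Job (p=7,w=3): C=35, w*C=3*35=105
  Job (p=10,w=2): C=45, w*C=2*45=90
Total weighted completion time = 476

476


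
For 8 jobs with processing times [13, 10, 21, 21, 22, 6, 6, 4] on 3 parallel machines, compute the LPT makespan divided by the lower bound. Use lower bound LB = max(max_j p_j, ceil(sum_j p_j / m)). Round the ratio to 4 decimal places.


LPT order: [22, 21, 21, 13, 10, 6, 6, 4]
Machine loads after assignment: [34, 34, 35]
LPT makespan = 35
Lower bound = max(max_job, ceil(total/3)) = max(22, 35) = 35
Ratio = 35 / 35 = 1.0

1.0
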